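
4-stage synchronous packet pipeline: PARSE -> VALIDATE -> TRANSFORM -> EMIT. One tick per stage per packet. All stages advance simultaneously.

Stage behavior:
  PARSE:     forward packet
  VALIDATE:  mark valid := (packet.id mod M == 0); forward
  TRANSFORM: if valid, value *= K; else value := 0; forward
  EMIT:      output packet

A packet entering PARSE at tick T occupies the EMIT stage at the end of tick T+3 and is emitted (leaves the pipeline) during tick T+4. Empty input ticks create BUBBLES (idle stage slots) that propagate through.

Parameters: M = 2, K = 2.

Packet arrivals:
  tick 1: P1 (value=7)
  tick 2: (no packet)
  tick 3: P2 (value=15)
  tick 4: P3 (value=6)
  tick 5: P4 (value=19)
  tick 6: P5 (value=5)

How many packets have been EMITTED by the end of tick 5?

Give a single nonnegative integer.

Answer: 1

Derivation:
Tick 1: [PARSE:P1(v=7,ok=F), VALIDATE:-, TRANSFORM:-, EMIT:-] out:-; in:P1
Tick 2: [PARSE:-, VALIDATE:P1(v=7,ok=F), TRANSFORM:-, EMIT:-] out:-; in:-
Tick 3: [PARSE:P2(v=15,ok=F), VALIDATE:-, TRANSFORM:P1(v=0,ok=F), EMIT:-] out:-; in:P2
Tick 4: [PARSE:P3(v=6,ok=F), VALIDATE:P2(v=15,ok=T), TRANSFORM:-, EMIT:P1(v=0,ok=F)] out:-; in:P3
Tick 5: [PARSE:P4(v=19,ok=F), VALIDATE:P3(v=6,ok=F), TRANSFORM:P2(v=30,ok=T), EMIT:-] out:P1(v=0); in:P4
Emitted by tick 5: ['P1']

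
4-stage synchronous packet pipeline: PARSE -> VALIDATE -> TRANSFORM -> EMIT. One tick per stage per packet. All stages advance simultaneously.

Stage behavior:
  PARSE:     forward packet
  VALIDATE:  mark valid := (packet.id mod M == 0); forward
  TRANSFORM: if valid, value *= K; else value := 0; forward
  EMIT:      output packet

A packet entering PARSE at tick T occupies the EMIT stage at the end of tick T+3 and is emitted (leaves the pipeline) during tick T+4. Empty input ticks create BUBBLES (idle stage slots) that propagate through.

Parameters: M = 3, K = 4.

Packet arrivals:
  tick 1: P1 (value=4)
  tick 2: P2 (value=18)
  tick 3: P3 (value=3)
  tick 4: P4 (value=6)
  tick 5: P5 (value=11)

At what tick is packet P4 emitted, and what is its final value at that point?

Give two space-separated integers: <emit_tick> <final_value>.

Answer: 8 0

Derivation:
Tick 1: [PARSE:P1(v=4,ok=F), VALIDATE:-, TRANSFORM:-, EMIT:-] out:-; in:P1
Tick 2: [PARSE:P2(v=18,ok=F), VALIDATE:P1(v=4,ok=F), TRANSFORM:-, EMIT:-] out:-; in:P2
Tick 3: [PARSE:P3(v=3,ok=F), VALIDATE:P2(v=18,ok=F), TRANSFORM:P1(v=0,ok=F), EMIT:-] out:-; in:P3
Tick 4: [PARSE:P4(v=6,ok=F), VALIDATE:P3(v=3,ok=T), TRANSFORM:P2(v=0,ok=F), EMIT:P1(v=0,ok=F)] out:-; in:P4
Tick 5: [PARSE:P5(v=11,ok=F), VALIDATE:P4(v=6,ok=F), TRANSFORM:P3(v=12,ok=T), EMIT:P2(v=0,ok=F)] out:P1(v=0); in:P5
Tick 6: [PARSE:-, VALIDATE:P5(v=11,ok=F), TRANSFORM:P4(v=0,ok=F), EMIT:P3(v=12,ok=T)] out:P2(v=0); in:-
Tick 7: [PARSE:-, VALIDATE:-, TRANSFORM:P5(v=0,ok=F), EMIT:P4(v=0,ok=F)] out:P3(v=12); in:-
Tick 8: [PARSE:-, VALIDATE:-, TRANSFORM:-, EMIT:P5(v=0,ok=F)] out:P4(v=0); in:-
Tick 9: [PARSE:-, VALIDATE:-, TRANSFORM:-, EMIT:-] out:P5(v=0); in:-
P4: arrives tick 4, valid=False (id=4, id%3=1), emit tick 8, final value 0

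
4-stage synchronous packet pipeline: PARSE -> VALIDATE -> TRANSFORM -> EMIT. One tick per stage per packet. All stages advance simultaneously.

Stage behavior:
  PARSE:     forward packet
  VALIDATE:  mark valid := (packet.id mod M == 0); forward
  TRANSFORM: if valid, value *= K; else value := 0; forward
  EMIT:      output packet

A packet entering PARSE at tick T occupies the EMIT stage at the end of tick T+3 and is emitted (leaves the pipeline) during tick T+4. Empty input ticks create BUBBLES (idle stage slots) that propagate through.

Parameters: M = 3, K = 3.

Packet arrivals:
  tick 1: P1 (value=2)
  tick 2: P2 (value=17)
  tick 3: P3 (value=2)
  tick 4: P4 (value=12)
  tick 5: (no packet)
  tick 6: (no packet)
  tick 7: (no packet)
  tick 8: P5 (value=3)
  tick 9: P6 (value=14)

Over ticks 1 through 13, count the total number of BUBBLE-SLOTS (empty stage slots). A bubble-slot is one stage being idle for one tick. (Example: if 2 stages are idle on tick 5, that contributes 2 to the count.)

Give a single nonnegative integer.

Tick 1: [PARSE:P1(v=2,ok=F), VALIDATE:-, TRANSFORM:-, EMIT:-] out:-; bubbles=3
Tick 2: [PARSE:P2(v=17,ok=F), VALIDATE:P1(v=2,ok=F), TRANSFORM:-, EMIT:-] out:-; bubbles=2
Tick 3: [PARSE:P3(v=2,ok=F), VALIDATE:P2(v=17,ok=F), TRANSFORM:P1(v=0,ok=F), EMIT:-] out:-; bubbles=1
Tick 4: [PARSE:P4(v=12,ok=F), VALIDATE:P3(v=2,ok=T), TRANSFORM:P2(v=0,ok=F), EMIT:P1(v=0,ok=F)] out:-; bubbles=0
Tick 5: [PARSE:-, VALIDATE:P4(v=12,ok=F), TRANSFORM:P3(v=6,ok=T), EMIT:P2(v=0,ok=F)] out:P1(v=0); bubbles=1
Tick 6: [PARSE:-, VALIDATE:-, TRANSFORM:P4(v=0,ok=F), EMIT:P3(v=6,ok=T)] out:P2(v=0); bubbles=2
Tick 7: [PARSE:-, VALIDATE:-, TRANSFORM:-, EMIT:P4(v=0,ok=F)] out:P3(v=6); bubbles=3
Tick 8: [PARSE:P5(v=3,ok=F), VALIDATE:-, TRANSFORM:-, EMIT:-] out:P4(v=0); bubbles=3
Tick 9: [PARSE:P6(v=14,ok=F), VALIDATE:P5(v=3,ok=F), TRANSFORM:-, EMIT:-] out:-; bubbles=2
Tick 10: [PARSE:-, VALIDATE:P6(v=14,ok=T), TRANSFORM:P5(v=0,ok=F), EMIT:-] out:-; bubbles=2
Tick 11: [PARSE:-, VALIDATE:-, TRANSFORM:P6(v=42,ok=T), EMIT:P5(v=0,ok=F)] out:-; bubbles=2
Tick 12: [PARSE:-, VALIDATE:-, TRANSFORM:-, EMIT:P6(v=42,ok=T)] out:P5(v=0); bubbles=3
Tick 13: [PARSE:-, VALIDATE:-, TRANSFORM:-, EMIT:-] out:P6(v=42); bubbles=4
Total bubble-slots: 28

Answer: 28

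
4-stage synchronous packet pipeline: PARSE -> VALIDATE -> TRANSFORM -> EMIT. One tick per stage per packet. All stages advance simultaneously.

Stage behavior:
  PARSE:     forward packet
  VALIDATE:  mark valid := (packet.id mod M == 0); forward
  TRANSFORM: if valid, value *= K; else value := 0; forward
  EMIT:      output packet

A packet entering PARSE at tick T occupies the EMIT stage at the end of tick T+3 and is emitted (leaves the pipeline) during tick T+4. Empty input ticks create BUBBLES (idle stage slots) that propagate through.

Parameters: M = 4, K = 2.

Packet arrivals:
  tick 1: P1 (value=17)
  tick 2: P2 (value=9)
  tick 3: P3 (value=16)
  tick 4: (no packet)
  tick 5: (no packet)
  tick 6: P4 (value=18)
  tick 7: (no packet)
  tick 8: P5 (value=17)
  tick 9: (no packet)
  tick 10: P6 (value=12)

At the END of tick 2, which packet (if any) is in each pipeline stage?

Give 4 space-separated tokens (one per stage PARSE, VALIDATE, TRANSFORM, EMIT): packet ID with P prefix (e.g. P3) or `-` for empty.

Answer: P2 P1 - -

Derivation:
Tick 1: [PARSE:P1(v=17,ok=F), VALIDATE:-, TRANSFORM:-, EMIT:-] out:-; in:P1
Tick 2: [PARSE:P2(v=9,ok=F), VALIDATE:P1(v=17,ok=F), TRANSFORM:-, EMIT:-] out:-; in:P2
At end of tick 2: ['P2', 'P1', '-', '-']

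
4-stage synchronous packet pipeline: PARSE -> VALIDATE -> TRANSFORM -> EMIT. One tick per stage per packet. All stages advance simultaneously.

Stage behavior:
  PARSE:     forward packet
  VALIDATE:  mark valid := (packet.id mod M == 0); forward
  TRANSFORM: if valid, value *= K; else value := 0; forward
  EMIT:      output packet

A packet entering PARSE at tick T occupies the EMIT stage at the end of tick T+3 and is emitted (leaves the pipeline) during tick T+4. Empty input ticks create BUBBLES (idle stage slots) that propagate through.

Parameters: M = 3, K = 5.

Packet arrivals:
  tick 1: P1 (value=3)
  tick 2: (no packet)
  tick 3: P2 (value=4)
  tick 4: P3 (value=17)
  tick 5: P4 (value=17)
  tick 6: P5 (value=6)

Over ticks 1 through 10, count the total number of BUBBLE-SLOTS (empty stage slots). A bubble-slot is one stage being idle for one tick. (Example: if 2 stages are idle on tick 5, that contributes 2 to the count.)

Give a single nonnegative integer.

Tick 1: [PARSE:P1(v=3,ok=F), VALIDATE:-, TRANSFORM:-, EMIT:-] out:-; bubbles=3
Tick 2: [PARSE:-, VALIDATE:P1(v=3,ok=F), TRANSFORM:-, EMIT:-] out:-; bubbles=3
Tick 3: [PARSE:P2(v=4,ok=F), VALIDATE:-, TRANSFORM:P1(v=0,ok=F), EMIT:-] out:-; bubbles=2
Tick 4: [PARSE:P3(v=17,ok=F), VALIDATE:P2(v=4,ok=F), TRANSFORM:-, EMIT:P1(v=0,ok=F)] out:-; bubbles=1
Tick 5: [PARSE:P4(v=17,ok=F), VALIDATE:P3(v=17,ok=T), TRANSFORM:P2(v=0,ok=F), EMIT:-] out:P1(v=0); bubbles=1
Tick 6: [PARSE:P5(v=6,ok=F), VALIDATE:P4(v=17,ok=F), TRANSFORM:P3(v=85,ok=T), EMIT:P2(v=0,ok=F)] out:-; bubbles=0
Tick 7: [PARSE:-, VALIDATE:P5(v=6,ok=F), TRANSFORM:P4(v=0,ok=F), EMIT:P3(v=85,ok=T)] out:P2(v=0); bubbles=1
Tick 8: [PARSE:-, VALIDATE:-, TRANSFORM:P5(v=0,ok=F), EMIT:P4(v=0,ok=F)] out:P3(v=85); bubbles=2
Tick 9: [PARSE:-, VALIDATE:-, TRANSFORM:-, EMIT:P5(v=0,ok=F)] out:P4(v=0); bubbles=3
Tick 10: [PARSE:-, VALIDATE:-, TRANSFORM:-, EMIT:-] out:P5(v=0); bubbles=4
Total bubble-slots: 20

Answer: 20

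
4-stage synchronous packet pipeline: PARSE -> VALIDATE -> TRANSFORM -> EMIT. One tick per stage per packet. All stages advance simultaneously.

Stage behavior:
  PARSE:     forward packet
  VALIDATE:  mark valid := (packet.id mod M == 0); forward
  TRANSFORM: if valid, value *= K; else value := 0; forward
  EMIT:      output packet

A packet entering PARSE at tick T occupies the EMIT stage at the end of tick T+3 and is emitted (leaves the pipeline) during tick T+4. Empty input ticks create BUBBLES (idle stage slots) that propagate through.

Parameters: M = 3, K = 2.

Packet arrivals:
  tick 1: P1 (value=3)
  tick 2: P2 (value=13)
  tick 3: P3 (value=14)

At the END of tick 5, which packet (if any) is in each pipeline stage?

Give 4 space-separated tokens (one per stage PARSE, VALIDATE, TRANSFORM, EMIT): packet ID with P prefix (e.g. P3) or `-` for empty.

Answer: - - P3 P2

Derivation:
Tick 1: [PARSE:P1(v=3,ok=F), VALIDATE:-, TRANSFORM:-, EMIT:-] out:-; in:P1
Tick 2: [PARSE:P2(v=13,ok=F), VALIDATE:P1(v=3,ok=F), TRANSFORM:-, EMIT:-] out:-; in:P2
Tick 3: [PARSE:P3(v=14,ok=F), VALIDATE:P2(v=13,ok=F), TRANSFORM:P1(v=0,ok=F), EMIT:-] out:-; in:P3
Tick 4: [PARSE:-, VALIDATE:P3(v=14,ok=T), TRANSFORM:P2(v=0,ok=F), EMIT:P1(v=0,ok=F)] out:-; in:-
Tick 5: [PARSE:-, VALIDATE:-, TRANSFORM:P3(v=28,ok=T), EMIT:P2(v=0,ok=F)] out:P1(v=0); in:-
At end of tick 5: ['-', '-', 'P3', 'P2']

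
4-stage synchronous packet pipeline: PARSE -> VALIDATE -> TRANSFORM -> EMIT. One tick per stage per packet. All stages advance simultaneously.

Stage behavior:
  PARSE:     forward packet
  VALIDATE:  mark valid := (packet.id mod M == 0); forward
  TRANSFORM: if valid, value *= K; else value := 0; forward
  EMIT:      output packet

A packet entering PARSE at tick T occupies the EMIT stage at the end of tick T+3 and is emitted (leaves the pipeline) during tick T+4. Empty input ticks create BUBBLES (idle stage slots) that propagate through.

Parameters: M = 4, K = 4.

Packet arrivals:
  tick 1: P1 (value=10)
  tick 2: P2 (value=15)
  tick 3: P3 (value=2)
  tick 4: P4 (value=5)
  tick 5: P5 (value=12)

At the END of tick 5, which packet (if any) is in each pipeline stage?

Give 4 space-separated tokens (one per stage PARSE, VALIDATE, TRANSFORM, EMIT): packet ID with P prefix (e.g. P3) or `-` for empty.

Answer: P5 P4 P3 P2

Derivation:
Tick 1: [PARSE:P1(v=10,ok=F), VALIDATE:-, TRANSFORM:-, EMIT:-] out:-; in:P1
Tick 2: [PARSE:P2(v=15,ok=F), VALIDATE:P1(v=10,ok=F), TRANSFORM:-, EMIT:-] out:-; in:P2
Tick 3: [PARSE:P3(v=2,ok=F), VALIDATE:P2(v=15,ok=F), TRANSFORM:P1(v=0,ok=F), EMIT:-] out:-; in:P3
Tick 4: [PARSE:P4(v=5,ok=F), VALIDATE:P3(v=2,ok=F), TRANSFORM:P2(v=0,ok=F), EMIT:P1(v=0,ok=F)] out:-; in:P4
Tick 5: [PARSE:P5(v=12,ok=F), VALIDATE:P4(v=5,ok=T), TRANSFORM:P3(v=0,ok=F), EMIT:P2(v=0,ok=F)] out:P1(v=0); in:P5
At end of tick 5: ['P5', 'P4', 'P3', 'P2']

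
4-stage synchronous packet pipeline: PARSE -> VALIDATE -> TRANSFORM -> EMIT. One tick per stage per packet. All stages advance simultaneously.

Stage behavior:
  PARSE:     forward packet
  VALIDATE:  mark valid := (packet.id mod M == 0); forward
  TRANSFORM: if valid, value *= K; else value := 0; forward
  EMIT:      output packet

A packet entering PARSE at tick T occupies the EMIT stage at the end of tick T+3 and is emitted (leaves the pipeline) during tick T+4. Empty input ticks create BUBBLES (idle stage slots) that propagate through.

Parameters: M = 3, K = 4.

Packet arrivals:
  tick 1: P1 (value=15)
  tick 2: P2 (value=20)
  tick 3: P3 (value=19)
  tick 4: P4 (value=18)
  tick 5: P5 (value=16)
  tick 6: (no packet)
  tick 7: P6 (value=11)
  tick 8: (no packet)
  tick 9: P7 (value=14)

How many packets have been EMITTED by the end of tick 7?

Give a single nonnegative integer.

Tick 1: [PARSE:P1(v=15,ok=F), VALIDATE:-, TRANSFORM:-, EMIT:-] out:-; in:P1
Tick 2: [PARSE:P2(v=20,ok=F), VALIDATE:P1(v=15,ok=F), TRANSFORM:-, EMIT:-] out:-; in:P2
Tick 3: [PARSE:P3(v=19,ok=F), VALIDATE:P2(v=20,ok=F), TRANSFORM:P1(v=0,ok=F), EMIT:-] out:-; in:P3
Tick 4: [PARSE:P4(v=18,ok=F), VALIDATE:P3(v=19,ok=T), TRANSFORM:P2(v=0,ok=F), EMIT:P1(v=0,ok=F)] out:-; in:P4
Tick 5: [PARSE:P5(v=16,ok=F), VALIDATE:P4(v=18,ok=F), TRANSFORM:P3(v=76,ok=T), EMIT:P2(v=0,ok=F)] out:P1(v=0); in:P5
Tick 6: [PARSE:-, VALIDATE:P5(v=16,ok=F), TRANSFORM:P4(v=0,ok=F), EMIT:P3(v=76,ok=T)] out:P2(v=0); in:-
Tick 7: [PARSE:P6(v=11,ok=F), VALIDATE:-, TRANSFORM:P5(v=0,ok=F), EMIT:P4(v=0,ok=F)] out:P3(v=76); in:P6
Emitted by tick 7: ['P1', 'P2', 'P3']

Answer: 3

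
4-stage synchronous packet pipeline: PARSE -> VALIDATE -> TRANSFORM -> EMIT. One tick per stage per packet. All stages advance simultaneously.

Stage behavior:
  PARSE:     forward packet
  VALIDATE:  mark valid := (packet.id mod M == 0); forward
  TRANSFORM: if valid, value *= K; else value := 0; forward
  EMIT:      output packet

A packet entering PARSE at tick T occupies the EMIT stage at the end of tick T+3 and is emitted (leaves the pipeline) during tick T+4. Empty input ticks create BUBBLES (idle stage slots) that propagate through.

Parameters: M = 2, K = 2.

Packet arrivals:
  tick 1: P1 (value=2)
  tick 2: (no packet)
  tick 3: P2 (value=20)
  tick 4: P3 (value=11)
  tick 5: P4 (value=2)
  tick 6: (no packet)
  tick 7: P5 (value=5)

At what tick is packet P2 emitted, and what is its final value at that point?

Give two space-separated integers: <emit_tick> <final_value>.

Answer: 7 40

Derivation:
Tick 1: [PARSE:P1(v=2,ok=F), VALIDATE:-, TRANSFORM:-, EMIT:-] out:-; in:P1
Tick 2: [PARSE:-, VALIDATE:P1(v=2,ok=F), TRANSFORM:-, EMIT:-] out:-; in:-
Tick 3: [PARSE:P2(v=20,ok=F), VALIDATE:-, TRANSFORM:P1(v=0,ok=F), EMIT:-] out:-; in:P2
Tick 4: [PARSE:P3(v=11,ok=F), VALIDATE:P2(v=20,ok=T), TRANSFORM:-, EMIT:P1(v=0,ok=F)] out:-; in:P3
Tick 5: [PARSE:P4(v=2,ok=F), VALIDATE:P3(v=11,ok=F), TRANSFORM:P2(v=40,ok=T), EMIT:-] out:P1(v=0); in:P4
Tick 6: [PARSE:-, VALIDATE:P4(v=2,ok=T), TRANSFORM:P3(v=0,ok=F), EMIT:P2(v=40,ok=T)] out:-; in:-
Tick 7: [PARSE:P5(v=5,ok=F), VALIDATE:-, TRANSFORM:P4(v=4,ok=T), EMIT:P3(v=0,ok=F)] out:P2(v=40); in:P5
Tick 8: [PARSE:-, VALIDATE:P5(v=5,ok=F), TRANSFORM:-, EMIT:P4(v=4,ok=T)] out:P3(v=0); in:-
Tick 9: [PARSE:-, VALIDATE:-, TRANSFORM:P5(v=0,ok=F), EMIT:-] out:P4(v=4); in:-
Tick 10: [PARSE:-, VALIDATE:-, TRANSFORM:-, EMIT:P5(v=0,ok=F)] out:-; in:-
Tick 11: [PARSE:-, VALIDATE:-, TRANSFORM:-, EMIT:-] out:P5(v=0); in:-
P2: arrives tick 3, valid=True (id=2, id%2=0), emit tick 7, final value 40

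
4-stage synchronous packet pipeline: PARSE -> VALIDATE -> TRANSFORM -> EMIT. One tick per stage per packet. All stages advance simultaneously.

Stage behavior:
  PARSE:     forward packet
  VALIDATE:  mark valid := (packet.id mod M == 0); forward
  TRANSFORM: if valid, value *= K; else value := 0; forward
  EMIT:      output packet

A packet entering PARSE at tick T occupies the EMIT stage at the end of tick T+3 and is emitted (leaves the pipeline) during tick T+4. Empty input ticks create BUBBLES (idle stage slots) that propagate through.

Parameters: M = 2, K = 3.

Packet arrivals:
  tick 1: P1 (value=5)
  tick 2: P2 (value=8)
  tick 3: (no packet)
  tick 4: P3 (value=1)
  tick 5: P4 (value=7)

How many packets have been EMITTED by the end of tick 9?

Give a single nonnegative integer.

Answer: 4

Derivation:
Tick 1: [PARSE:P1(v=5,ok=F), VALIDATE:-, TRANSFORM:-, EMIT:-] out:-; in:P1
Tick 2: [PARSE:P2(v=8,ok=F), VALIDATE:P1(v=5,ok=F), TRANSFORM:-, EMIT:-] out:-; in:P2
Tick 3: [PARSE:-, VALIDATE:P2(v=8,ok=T), TRANSFORM:P1(v=0,ok=F), EMIT:-] out:-; in:-
Tick 4: [PARSE:P3(v=1,ok=F), VALIDATE:-, TRANSFORM:P2(v=24,ok=T), EMIT:P1(v=0,ok=F)] out:-; in:P3
Tick 5: [PARSE:P4(v=7,ok=F), VALIDATE:P3(v=1,ok=F), TRANSFORM:-, EMIT:P2(v=24,ok=T)] out:P1(v=0); in:P4
Tick 6: [PARSE:-, VALIDATE:P4(v=7,ok=T), TRANSFORM:P3(v=0,ok=F), EMIT:-] out:P2(v=24); in:-
Tick 7: [PARSE:-, VALIDATE:-, TRANSFORM:P4(v=21,ok=T), EMIT:P3(v=0,ok=F)] out:-; in:-
Tick 8: [PARSE:-, VALIDATE:-, TRANSFORM:-, EMIT:P4(v=21,ok=T)] out:P3(v=0); in:-
Tick 9: [PARSE:-, VALIDATE:-, TRANSFORM:-, EMIT:-] out:P4(v=21); in:-
Emitted by tick 9: ['P1', 'P2', 'P3', 'P4']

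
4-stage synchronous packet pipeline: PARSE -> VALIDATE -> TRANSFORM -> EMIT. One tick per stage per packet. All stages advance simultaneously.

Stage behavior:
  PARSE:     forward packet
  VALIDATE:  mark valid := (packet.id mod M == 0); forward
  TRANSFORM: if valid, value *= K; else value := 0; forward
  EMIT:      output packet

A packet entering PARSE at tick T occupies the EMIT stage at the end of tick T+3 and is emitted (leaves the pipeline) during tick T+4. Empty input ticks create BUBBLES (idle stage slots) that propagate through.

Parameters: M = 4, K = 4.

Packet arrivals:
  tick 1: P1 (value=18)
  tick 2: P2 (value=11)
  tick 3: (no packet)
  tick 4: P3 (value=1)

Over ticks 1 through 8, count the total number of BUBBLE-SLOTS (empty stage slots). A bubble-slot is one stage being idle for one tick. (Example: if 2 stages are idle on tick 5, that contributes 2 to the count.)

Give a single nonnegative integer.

Answer: 20

Derivation:
Tick 1: [PARSE:P1(v=18,ok=F), VALIDATE:-, TRANSFORM:-, EMIT:-] out:-; bubbles=3
Tick 2: [PARSE:P2(v=11,ok=F), VALIDATE:P1(v=18,ok=F), TRANSFORM:-, EMIT:-] out:-; bubbles=2
Tick 3: [PARSE:-, VALIDATE:P2(v=11,ok=F), TRANSFORM:P1(v=0,ok=F), EMIT:-] out:-; bubbles=2
Tick 4: [PARSE:P3(v=1,ok=F), VALIDATE:-, TRANSFORM:P2(v=0,ok=F), EMIT:P1(v=0,ok=F)] out:-; bubbles=1
Tick 5: [PARSE:-, VALIDATE:P3(v=1,ok=F), TRANSFORM:-, EMIT:P2(v=0,ok=F)] out:P1(v=0); bubbles=2
Tick 6: [PARSE:-, VALIDATE:-, TRANSFORM:P3(v=0,ok=F), EMIT:-] out:P2(v=0); bubbles=3
Tick 7: [PARSE:-, VALIDATE:-, TRANSFORM:-, EMIT:P3(v=0,ok=F)] out:-; bubbles=3
Tick 8: [PARSE:-, VALIDATE:-, TRANSFORM:-, EMIT:-] out:P3(v=0); bubbles=4
Total bubble-slots: 20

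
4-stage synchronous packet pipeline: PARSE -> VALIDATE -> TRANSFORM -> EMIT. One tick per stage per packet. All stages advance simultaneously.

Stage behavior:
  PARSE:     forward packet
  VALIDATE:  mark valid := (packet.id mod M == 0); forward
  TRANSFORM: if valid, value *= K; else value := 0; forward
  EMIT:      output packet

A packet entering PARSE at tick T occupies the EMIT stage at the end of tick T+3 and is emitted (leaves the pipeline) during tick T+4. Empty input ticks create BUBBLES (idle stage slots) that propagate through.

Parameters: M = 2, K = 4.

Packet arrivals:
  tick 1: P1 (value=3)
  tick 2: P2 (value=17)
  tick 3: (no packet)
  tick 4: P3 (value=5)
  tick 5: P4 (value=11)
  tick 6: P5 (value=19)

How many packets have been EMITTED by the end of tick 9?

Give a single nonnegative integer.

Answer: 4

Derivation:
Tick 1: [PARSE:P1(v=3,ok=F), VALIDATE:-, TRANSFORM:-, EMIT:-] out:-; in:P1
Tick 2: [PARSE:P2(v=17,ok=F), VALIDATE:P1(v=3,ok=F), TRANSFORM:-, EMIT:-] out:-; in:P2
Tick 3: [PARSE:-, VALIDATE:P2(v=17,ok=T), TRANSFORM:P1(v=0,ok=F), EMIT:-] out:-; in:-
Tick 4: [PARSE:P3(v=5,ok=F), VALIDATE:-, TRANSFORM:P2(v=68,ok=T), EMIT:P1(v=0,ok=F)] out:-; in:P3
Tick 5: [PARSE:P4(v=11,ok=F), VALIDATE:P3(v=5,ok=F), TRANSFORM:-, EMIT:P2(v=68,ok=T)] out:P1(v=0); in:P4
Tick 6: [PARSE:P5(v=19,ok=F), VALIDATE:P4(v=11,ok=T), TRANSFORM:P3(v=0,ok=F), EMIT:-] out:P2(v=68); in:P5
Tick 7: [PARSE:-, VALIDATE:P5(v=19,ok=F), TRANSFORM:P4(v=44,ok=T), EMIT:P3(v=0,ok=F)] out:-; in:-
Tick 8: [PARSE:-, VALIDATE:-, TRANSFORM:P5(v=0,ok=F), EMIT:P4(v=44,ok=T)] out:P3(v=0); in:-
Tick 9: [PARSE:-, VALIDATE:-, TRANSFORM:-, EMIT:P5(v=0,ok=F)] out:P4(v=44); in:-
Emitted by tick 9: ['P1', 'P2', 'P3', 'P4']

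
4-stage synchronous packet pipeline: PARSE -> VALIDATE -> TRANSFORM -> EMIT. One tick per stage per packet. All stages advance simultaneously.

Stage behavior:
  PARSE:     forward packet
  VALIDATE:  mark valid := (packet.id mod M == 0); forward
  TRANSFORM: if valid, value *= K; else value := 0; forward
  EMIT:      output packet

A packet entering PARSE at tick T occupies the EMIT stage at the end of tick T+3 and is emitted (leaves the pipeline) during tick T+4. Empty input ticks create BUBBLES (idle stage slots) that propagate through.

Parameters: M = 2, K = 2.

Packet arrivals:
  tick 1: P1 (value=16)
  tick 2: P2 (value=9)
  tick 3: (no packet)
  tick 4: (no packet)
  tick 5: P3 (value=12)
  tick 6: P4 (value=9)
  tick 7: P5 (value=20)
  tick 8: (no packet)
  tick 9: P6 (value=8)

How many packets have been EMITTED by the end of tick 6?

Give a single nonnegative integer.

Answer: 2

Derivation:
Tick 1: [PARSE:P1(v=16,ok=F), VALIDATE:-, TRANSFORM:-, EMIT:-] out:-; in:P1
Tick 2: [PARSE:P2(v=9,ok=F), VALIDATE:P1(v=16,ok=F), TRANSFORM:-, EMIT:-] out:-; in:P2
Tick 3: [PARSE:-, VALIDATE:P2(v=9,ok=T), TRANSFORM:P1(v=0,ok=F), EMIT:-] out:-; in:-
Tick 4: [PARSE:-, VALIDATE:-, TRANSFORM:P2(v=18,ok=T), EMIT:P1(v=0,ok=F)] out:-; in:-
Tick 5: [PARSE:P3(v=12,ok=F), VALIDATE:-, TRANSFORM:-, EMIT:P2(v=18,ok=T)] out:P1(v=0); in:P3
Tick 6: [PARSE:P4(v=9,ok=F), VALIDATE:P3(v=12,ok=F), TRANSFORM:-, EMIT:-] out:P2(v=18); in:P4
Emitted by tick 6: ['P1', 'P2']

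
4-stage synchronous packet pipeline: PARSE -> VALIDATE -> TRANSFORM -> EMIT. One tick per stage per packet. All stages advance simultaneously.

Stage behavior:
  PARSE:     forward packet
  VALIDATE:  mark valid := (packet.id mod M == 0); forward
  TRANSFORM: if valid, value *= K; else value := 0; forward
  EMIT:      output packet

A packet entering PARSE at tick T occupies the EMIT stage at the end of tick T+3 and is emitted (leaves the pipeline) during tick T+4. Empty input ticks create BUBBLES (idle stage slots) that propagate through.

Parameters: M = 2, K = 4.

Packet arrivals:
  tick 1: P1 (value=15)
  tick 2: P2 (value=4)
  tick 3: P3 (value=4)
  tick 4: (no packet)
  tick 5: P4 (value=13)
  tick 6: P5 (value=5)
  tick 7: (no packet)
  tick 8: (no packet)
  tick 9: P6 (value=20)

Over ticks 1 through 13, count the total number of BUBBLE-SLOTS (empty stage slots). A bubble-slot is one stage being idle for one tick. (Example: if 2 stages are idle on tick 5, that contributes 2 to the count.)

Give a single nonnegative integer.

Tick 1: [PARSE:P1(v=15,ok=F), VALIDATE:-, TRANSFORM:-, EMIT:-] out:-; bubbles=3
Tick 2: [PARSE:P2(v=4,ok=F), VALIDATE:P1(v=15,ok=F), TRANSFORM:-, EMIT:-] out:-; bubbles=2
Tick 3: [PARSE:P3(v=4,ok=F), VALIDATE:P2(v=4,ok=T), TRANSFORM:P1(v=0,ok=F), EMIT:-] out:-; bubbles=1
Tick 4: [PARSE:-, VALIDATE:P3(v=4,ok=F), TRANSFORM:P2(v=16,ok=T), EMIT:P1(v=0,ok=F)] out:-; bubbles=1
Tick 5: [PARSE:P4(v=13,ok=F), VALIDATE:-, TRANSFORM:P3(v=0,ok=F), EMIT:P2(v=16,ok=T)] out:P1(v=0); bubbles=1
Tick 6: [PARSE:P5(v=5,ok=F), VALIDATE:P4(v=13,ok=T), TRANSFORM:-, EMIT:P3(v=0,ok=F)] out:P2(v=16); bubbles=1
Tick 7: [PARSE:-, VALIDATE:P5(v=5,ok=F), TRANSFORM:P4(v=52,ok=T), EMIT:-] out:P3(v=0); bubbles=2
Tick 8: [PARSE:-, VALIDATE:-, TRANSFORM:P5(v=0,ok=F), EMIT:P4(v=52,ok=T)] out:-; bubbles=2
Tick 9: [PARSE:P6(v=20,ok=F), VALIDATE:-, TRANSFORM:-, EMIT:P5(v=0,ok=F)] out:P4(v=52); bubbles=2
Tick 10: [PARSE:-, VALIDATE:P6(v=20,ok=T), TRANSFORM:-, EMIT:-] out:P5(v=0); bubbles=3
Tick 11: [PARSE:-, VALIDATE:-, TRANSFORM:P6(v=80,ok=T), EMIT:-] out:-; bubbles=3
Tick 12: [PARSE:-, VALIDATE:-, TRANSFORM:-, EMIT:P6(v=80,ok=T)] out:-; bubbles=3
Tick 13: [PARSE:-, VALIDATE:-, TRANSFORM:-, EMIT:-] out:P6(v=80); bubbles=4
Total bubble-slots: 28

Answer: 28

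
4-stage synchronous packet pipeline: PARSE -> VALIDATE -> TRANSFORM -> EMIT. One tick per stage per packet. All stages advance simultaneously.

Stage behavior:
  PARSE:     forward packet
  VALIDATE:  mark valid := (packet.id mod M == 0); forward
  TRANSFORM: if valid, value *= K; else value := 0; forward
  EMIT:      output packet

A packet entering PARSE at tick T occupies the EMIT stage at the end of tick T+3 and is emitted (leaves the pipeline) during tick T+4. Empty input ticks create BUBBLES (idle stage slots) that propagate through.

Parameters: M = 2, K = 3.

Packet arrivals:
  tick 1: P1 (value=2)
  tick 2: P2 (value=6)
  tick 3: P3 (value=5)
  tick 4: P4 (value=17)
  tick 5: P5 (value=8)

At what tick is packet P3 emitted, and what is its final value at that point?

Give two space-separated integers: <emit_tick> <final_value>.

Answer: 7 0

Derivation:
Tick 1: [PARSE:P1(v=2,ok=F), VALIDATE:-, TRANSFORM:-, EMIT:-] out:-; in:P1
Tick 2: [PARSE:P2(v=6,ok=F), VALIDATE:P1(v=2,ok=F), TRANSFORM:-, EMIT:-] out:-; in:P2
Tick 3: [PARSE:P3(v=5,ok=F), VALIDATE:P2(v=6,ok=T), TRANSFORM:P1(v=0,ok=F), EMIT:-] out:-; in:P3
Tick 4: [PARSE:P4(v=17,ok=F), VALIDATE:P3(v=5,ok=F), TRANSFORM:P2(v=18,ok=T), EMIT:P1(v=0,ok=F)] out:-; in:P4
Tick 5: [PARSE:P5(v=8,ok=F), VALIDATE:P4(v=17,ok=T), TRANSFORM:P3(v=0,ok=F), EMIT:P2(v=18,ok=T)] out:P1(v=0); in:P5
Tick 6: [PARSE:-, VALIDATE:P5(v=8,ok=F), TRANSFORM:P4(v=51,ok=T), EMIT:P3(v=0,ok=F)] out:P2(v=18); in:-
Tick 7: [PARSE:-, VALIDATE:-, TRANSFORM:P5(v=0,ok=F), EMIT:P4(v=51,ok=T)] out:P3(v=0); in:-
Tick 8: [PARSE:-, VALIDATE:-, TRANSFORM:-, EMIT:P5(v=0,ok=F)] out:P4(v=51); in:-
Tick 9: [PARSE:-, VALIDATE:-, TRANSFORM:-, EMIT:-] out:P5(v=0); in:-
P3: arrives tick 3, valid=False (id=3, id%2=1), emit tick 7, final value 0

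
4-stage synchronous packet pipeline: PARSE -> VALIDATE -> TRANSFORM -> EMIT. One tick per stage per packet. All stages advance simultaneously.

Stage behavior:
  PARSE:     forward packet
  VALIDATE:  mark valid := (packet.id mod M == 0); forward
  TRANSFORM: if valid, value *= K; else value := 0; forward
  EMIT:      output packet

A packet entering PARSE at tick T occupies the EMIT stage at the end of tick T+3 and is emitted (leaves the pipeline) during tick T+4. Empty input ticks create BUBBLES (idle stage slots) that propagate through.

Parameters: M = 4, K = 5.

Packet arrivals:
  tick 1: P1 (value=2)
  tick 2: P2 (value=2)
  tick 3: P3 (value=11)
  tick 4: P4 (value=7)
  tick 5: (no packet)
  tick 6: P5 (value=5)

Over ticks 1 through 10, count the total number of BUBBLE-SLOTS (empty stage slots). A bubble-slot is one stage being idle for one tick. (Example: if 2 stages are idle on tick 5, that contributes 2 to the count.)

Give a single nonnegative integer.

Tick 1: [PARSE:P1(v=2,ok=F), VALIDATE:-, TRANSFORM:-, EMIT:-] out:-; bubbles=3
Tick 2: [PARSE:P2(v=2,ok=F), VALIDATE:P1(v=2,ok=F), TRANSFORM:-, EMIT:-] out:-; bubbles=2
Tick 3: [PARSE:P3(v=11,ok=F), VALIDATE:P2(v=2,ok=F), TRANSFORM:P1(v=0,ok=F), EMIT:-] out:-; bubbles=1
Tick 4: [PARSE:P4(v=7,ok=F), VALIDATE:P3(v=11,ok=F), TRANSFORM:P2(v=0,ok=F), EMIT:P1(v=0,ok=F)] out:-; bubbles=0
Tick 5: [PARSE:-, VALIDATE:P4(v=7,ok=T), TRANSFORM:P3(v=0,ok=F), EMIT:P2(v=0,ok=F)] out:P1(v=0); bubbles=1
Tick 6: [PARSE:P5(v=5,ok=F), VALIDATE:-, TRANSFORM:P4(v=35,ok=T), EMIT:P3(v=0,ok=F)] out:P2(v=0); bubbles=1
Tick 7: [PARSE:-, VALIDATE:P5(v=5,ok=F), TRANSFORM:-, EMIT:P4(v=35,ok=T)] out:P3(v=0); bubbles=2
Tick 8: [PARSE:-, VALIDATE:-, TRANSFORM:P5(v=0,ok=F), EMIT:-] out:P4(v=35); bubbles=3
Tick 9: [PARSE:-, VALIDATE:-, TRANSFORM:-, EMIT:P5(v=0,ok=F)] out:-; bubbles=3
Tick 10: [PARSE:-, VALIDATE:-, TRANSFORM:-, EMIT:-] out:P5(v=0); bubbles=4
Total bubble-slots: 20

Answer: 20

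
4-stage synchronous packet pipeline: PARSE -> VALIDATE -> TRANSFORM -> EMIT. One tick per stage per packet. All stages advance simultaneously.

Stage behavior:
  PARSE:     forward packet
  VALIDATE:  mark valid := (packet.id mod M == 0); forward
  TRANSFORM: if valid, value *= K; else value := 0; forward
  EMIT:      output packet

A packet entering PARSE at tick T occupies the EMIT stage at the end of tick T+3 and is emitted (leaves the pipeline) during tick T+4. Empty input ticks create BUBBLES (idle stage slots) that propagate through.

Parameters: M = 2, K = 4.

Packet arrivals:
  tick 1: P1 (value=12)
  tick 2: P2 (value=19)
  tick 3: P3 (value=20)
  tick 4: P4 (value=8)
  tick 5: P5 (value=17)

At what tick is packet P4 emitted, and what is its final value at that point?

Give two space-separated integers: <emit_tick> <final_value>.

Tick 1: [PARSE:P1(v=12,ok=F), VALIDATE:-, TRANSFORM:-, EMIT:-] out:-; in:P1
Tick 2: [PARSE:P2(v=19,ok=F), VALIDATE:P1(v=12,ok=F), TRANSFORM:-, EMIT:-] out:-; in:P2
Tick 3: [PARSE:P3(v=20,ok=F), VALIDATE:P2(v=19,ok=T), TRANSFORM:P1(v=0,ok=F), EMIT:-] out:-; in:P3
Tick 4: [PARSE:P4(v=8,ok=F), VALIDATE:P3(v=20,ok=F), TRANSFORM:P2(v=76,ok=T), EMIT:P1(v=0,ok=F)] out:-; in:P4
Tick 5: [PARSE:P5(v=17,ok=F), VALIDATE:P4(v=8,ok=T), TRANSFORM:P3(v=0,ok=F), EMIT:P2(v=76,ok=T)] out:P1(v=0); in:P5
Tick 6: [PARSE:-, VALIDATE:P5(v=17,ok=F), TRANSFORM:P4(v=32,ok=T), EMIT:P3(v=0,ok=F)] out:P2(v=76); in:-
Tick 7: [PARSE:-, VALIDATE:-, TRANSFORM:P5(v=0,ok=F), EMIT:P4(v=32,ok=T)] out:P3(v=0); in:-
Tick 8: [PARSE:-, VALIDATE:-, TRANSFORM:-, EMIT:P5(v=0,ok=F)] out:P4(v=32); in:-
Tick 9: [PARSE:-, VALIDATE:-, TRANSFORM:-, EMIT:-] out:P5(v=0); in:-
P4: arrives tick 4, valid=True (id=4, id%2=0), emit tick 8, final value 32

Answer: 8 32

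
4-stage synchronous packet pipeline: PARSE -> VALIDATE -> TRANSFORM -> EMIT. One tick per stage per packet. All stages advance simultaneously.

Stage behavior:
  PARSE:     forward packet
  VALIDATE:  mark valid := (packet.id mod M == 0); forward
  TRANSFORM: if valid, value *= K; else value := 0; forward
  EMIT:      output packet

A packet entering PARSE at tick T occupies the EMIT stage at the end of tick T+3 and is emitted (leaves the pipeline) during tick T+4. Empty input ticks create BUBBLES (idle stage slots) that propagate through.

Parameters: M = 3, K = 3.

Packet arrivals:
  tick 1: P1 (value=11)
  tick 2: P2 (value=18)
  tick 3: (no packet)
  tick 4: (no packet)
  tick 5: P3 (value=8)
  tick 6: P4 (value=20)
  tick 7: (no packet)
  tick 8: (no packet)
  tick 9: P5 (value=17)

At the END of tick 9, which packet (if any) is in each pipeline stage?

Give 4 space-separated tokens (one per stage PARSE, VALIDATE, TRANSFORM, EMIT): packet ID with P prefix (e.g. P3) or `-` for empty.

Answer: P5 - - P4

Derivation:
Tick 1: [PARSE:P1(v=11,ok=F), VALIDATE:-, TRANSFORM:-, EMIT:-] out:-; in:P1
Tick 2: [PARSE:P2(v=18,ok=F), VALIDATE:P1(v=11,ok=F), TRANSFORM:-, EMIT:-] out:-; in:P2
Tick 3: [PARSE:-, VALIDATE:P2(v=18,ok=F), TRANSFORM:P1(v=0,ok=F), EMIT:-] out:-; in:-
Tick 4: [PARSE:-, VALIDATE:-, TRANSFORM:P2(v=0,ok=F), EMIT:P1(v=0,ok=F)] out:-; in:-
Tick 5: [PARSE:P3(v=8,ok=F), VALIDATE:-, TRANSFORM:-, EMIT:P2(v=0,ok=F)] out:P1(v=0); in:P3
Tick 6: [PARSE:P4(v=20,ok=F), VALIDATE:P3(v=8,ok=T), TRANSFORM:-, EMIT:-] out:P2(v=0); in:P4
Tick 7: [PARSE:-, VALIDATE:P4(v=20,ok=F), TRANSFORM:P3(v=24,ok=T), EMIT:-] out:-; in:-
Tick 8: [PARSE:-, VALIDATE:-, TRANSFORM:P4(v=0,ok=F), EMIT:P3(v=24,ok=T)] out:-; in:-
Tick 9: [PARSE:P5(v=17,ok=F), VALIDATE:-, TRANSFORM:-, EMIT:P4(v=0,ok=F)] out:P3(v=24); in:P5
At end of tick 9: ['P5', '-', '-', 'P4']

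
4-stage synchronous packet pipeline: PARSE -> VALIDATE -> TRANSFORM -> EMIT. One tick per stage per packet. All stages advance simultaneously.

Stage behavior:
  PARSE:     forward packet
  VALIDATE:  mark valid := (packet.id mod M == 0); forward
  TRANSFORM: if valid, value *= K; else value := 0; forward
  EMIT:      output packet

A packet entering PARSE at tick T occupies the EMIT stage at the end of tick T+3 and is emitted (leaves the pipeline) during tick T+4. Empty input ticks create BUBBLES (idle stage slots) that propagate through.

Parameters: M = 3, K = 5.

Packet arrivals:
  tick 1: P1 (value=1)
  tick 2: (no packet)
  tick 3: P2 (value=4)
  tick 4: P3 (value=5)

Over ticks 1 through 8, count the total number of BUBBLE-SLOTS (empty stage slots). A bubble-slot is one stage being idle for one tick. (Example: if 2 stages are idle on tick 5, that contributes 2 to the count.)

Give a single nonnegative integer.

Tick 1: [PARSE:P1(v=1,ok=F), VALIDATE:-, TRANSFORM:-, EMIT:-] out:-; bubbles=3
Tick 2: [PARSE:-, VALIDATE:P1(v=1,ok=F), TRANSFORM:-, EMIT:-] out:-; bubbles=3
Tick 3: [PARSE:P2(v=4,ok=F), VALIDATE:-, TRANSFORM:P1(v=0,ok=F), EMIT:-] out:-; bubbles=2
Tick 4: [PARSE:P3(v=5,ok=F), VALIDATE:P2(v=4,ok=F), TRANSFORM:-, EMIT:P1(v=0,ok=F)] out:-; bubbles=1
Tick 5: [PARSE:-, VALIDATE:P3(v=5,ok=T), TRANSFORM:P2(v=0,ok=F), EMIT:-] out:P1(v=0); bubbles=2
Tick 6: [PARSE:-, VALIDATE:-, TRANSFORM:P3(v=25,ok=T), EMIT:P2(v=0,ok=F)] out:-; bubbles=2
Tick 7: [PARSE:-, VALIDATE:-, TRANSFORM:-, EMIT:P3(v=25,ok=T)] out:P2(v=0); bubbles=3
Tick 8: [PARSE:-, VALIDATE:-, TRANSFORM:-, EMIT:-] out:P3(v=25); bubbles=4
Total bubble-slots: 20

Answer: 20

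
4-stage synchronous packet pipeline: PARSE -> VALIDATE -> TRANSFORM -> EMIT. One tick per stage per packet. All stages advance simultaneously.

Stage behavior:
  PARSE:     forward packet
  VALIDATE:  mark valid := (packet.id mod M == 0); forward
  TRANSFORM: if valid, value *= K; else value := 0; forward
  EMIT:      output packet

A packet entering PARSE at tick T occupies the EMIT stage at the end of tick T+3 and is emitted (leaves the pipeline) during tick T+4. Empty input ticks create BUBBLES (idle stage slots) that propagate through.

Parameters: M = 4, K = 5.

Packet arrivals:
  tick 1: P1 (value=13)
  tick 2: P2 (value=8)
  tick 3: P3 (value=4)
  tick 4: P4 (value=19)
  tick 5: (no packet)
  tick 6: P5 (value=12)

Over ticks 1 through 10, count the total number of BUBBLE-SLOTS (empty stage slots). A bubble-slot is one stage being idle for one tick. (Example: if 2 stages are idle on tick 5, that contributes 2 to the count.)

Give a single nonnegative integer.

Tick 1: [PARSE:P1(v=13,ok=F), VALIDATE:-, TRANSFORM:-, EMIT:-] out:-; bubbles=3
Tick 2: [PARSE:P2(v=8,ok=F), VALIDATE:P1(v=13,ok=F), TRANSFORM:-, EMIT:-] out:-; bubbles=2
Tick 3: [PARSE:P3(v=4,ok=F), VALIDATE:P2(v=8,ok=F), TRANSFORM:P1(v=0,ok=F), EMIT:-] out:-; bubbles=1
Tick 4: [PARSE:P4(v=19,ok=F), VALIDATE:P3(v=4,ok=F), TRANSFORM:P2(v=0,ok=F), EMIT:P1(v=0,ok=F)] out:-; bubbles=0
Tick 5: [PARSE:-, VALIDATE:P4(v=19,ok=T), TRANSFORM:P3(v=0,ok=F), EMIT:P2(v=0,ok=F)] out:P1(v=0); bubbles=1
Tick 6: [PARSE:P5(v=12,ok=F), VALIDATE:-, TRANSFORM:P4(v=95,ok=T), EMIT:P3(v=0,ok=F)] out:P2(v=0); bubbles=1
Tick 7: [PARSE:-, VALIDATE:P5(v=12,ok=F), TRANSFORM:-, EMIT:P4(v=95,ok=T)] out:P3(v=0); bubbles=2
Tick 8: [PARSE:-, VALIDATE:-, TRANSFORM:P5(v=0,ok=F), EMIT:-] out:P4(v=95); bubbles=3
Tick 9: [PARSE:-, VALIDATE:-, TRANSFORM:-, EMIT:P5(v=0,ok=F)] out:-; bubbles=3
Tick 10: [PARSE:-, VALIDATE:-, TRANSFORM:-, EMIT:-] out:P5(v=0); bubbles=4
Total bubble-slots: 20

Answer: 20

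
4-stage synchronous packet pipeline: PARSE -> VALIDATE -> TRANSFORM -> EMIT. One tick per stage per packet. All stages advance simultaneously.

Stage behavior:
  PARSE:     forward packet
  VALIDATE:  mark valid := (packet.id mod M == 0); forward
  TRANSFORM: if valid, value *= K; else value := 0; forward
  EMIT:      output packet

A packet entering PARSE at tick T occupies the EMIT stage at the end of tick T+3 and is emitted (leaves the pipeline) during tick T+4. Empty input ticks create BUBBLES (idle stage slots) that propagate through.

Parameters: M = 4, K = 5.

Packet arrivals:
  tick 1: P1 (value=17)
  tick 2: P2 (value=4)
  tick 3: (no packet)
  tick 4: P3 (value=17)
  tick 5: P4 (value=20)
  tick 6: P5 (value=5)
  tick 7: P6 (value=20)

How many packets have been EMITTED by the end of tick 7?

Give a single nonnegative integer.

Tick 1: [PARSE:P1(v=17,ok=F), VALIDATE:-, TRANSFORM:-, EMIT:-] out:-; in:P1
Tick 2: [PARSE:P2(v=4,ok=F), VALIDATE:P1(v=17,ok=F), TRANSFORM:-, EMIT:-] out:-; in:P2
Tick 3: [PARSE:-, VALIDATE:P2(v=4,ok=F), TRANSFORM:P1(v=0,ok=F), EMIT:-] out:-; in:-
Tick 4: [PARSE:P3(v=17,ok=F), VALIDATE:-, TRANSFORM:P2(v=0,ok=F), EMIT:P1(v=0,ok=F)] out:-; in:P3
Tick 5: [PARSE:P4(v=20,ok=F), VALIDATE:P3(v=17,ok=F), TRANSFORM:-, EMIT:P2(v=0,ok=F)] out:P1(v=0); in:P4
Tick 6: [PARSE:P5(v=5,ok=F), VALIDATE:P4(v=20,ok=T), TRANSFORM:P3(v=0,ok=F), EMIT:-] out:P2(v=0); in:P5
Tick 7: [PARSE:P6(v=20,ok=F), VALIDATE:P5(v=5,ok=F), TRANSFORM:P4(v=100,ok=T), EMIT:P3(v=0,ok=F)] out:-; in:P6
Emitted by tick 7: ['P1', 'P2']

Answer: 2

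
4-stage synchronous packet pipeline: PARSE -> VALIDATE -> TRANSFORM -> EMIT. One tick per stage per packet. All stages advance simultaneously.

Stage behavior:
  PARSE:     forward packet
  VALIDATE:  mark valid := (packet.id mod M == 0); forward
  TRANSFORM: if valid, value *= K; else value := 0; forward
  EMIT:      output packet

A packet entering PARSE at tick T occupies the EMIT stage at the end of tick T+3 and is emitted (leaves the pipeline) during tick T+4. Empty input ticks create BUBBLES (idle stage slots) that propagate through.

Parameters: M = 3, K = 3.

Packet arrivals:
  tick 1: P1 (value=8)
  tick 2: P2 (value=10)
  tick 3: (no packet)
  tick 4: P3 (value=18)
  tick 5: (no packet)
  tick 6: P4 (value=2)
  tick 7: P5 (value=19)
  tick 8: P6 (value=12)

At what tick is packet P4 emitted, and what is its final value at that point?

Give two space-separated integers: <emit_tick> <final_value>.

Answer: 10 0

Derivation:
Tick 1: [PARSE:P1(v=8,ok=F), VALIDATE:-, TRANSFORM:-, EMIT:-] out:-; in:P1
Tick 2: [PARSE:P2(v=10,ok=F), VALIDATE:P1(v=8,ok=F), TRANSFORM:-, EMIT:-] out:-; in:P2
Tick 3: [PARSE:-, VALIDATE:P2(v=10,ok=F), TRANSFORM:P1(v=0,ok=F), EMIT:-] out:-; in:-
Tick 4: [PARSE:P3(v=18,ok=F), VALIDATE:-, TRANSFORM:P2(v=0,ok=F), EMIT:P1(v=0,ok=F)] out:-; in:P3
Tick 5: [PARSE:-, VALIDATE:P3(v=18,ok=T), TRANSFORM:-, EMIT:P2(v=0,ok=F)] out:P1(v=0); in:-
Tick 6: [PARSE:P4(v=2,ok=F), VALIDATE:-, TRANSFORM:P3(v=54,ok=T), EMIT:-] out:P2(v=0); in:P4
Tick 7: [PARSE:P5(v=19,ok=F), VALIDATE:P4(v=2,ok=F), TRANSFORM:-, EMIT:P3(v=54,ok=T)] out:-; in:P5
Tick 8: [PARSE:P6(v=12,ok=F), VALIDATE:P5(v=19,ok=F), TRANSFORM:P4(v=0,ok=F), EMIT:-] out:P3(v=54); in:P6
Tick 9: [PARSE:-, VALIDATE:P6(v=12,ok=T), TRANSFORM:P5(v=0,ok=F), EMIT:P4(v=0,ok=F)] out:-; in:-
Tick 10: [PARSE:-, VALIDATE:-, TRANSFORM:P6(v=36,ok=T), EMIT:P5(v=0,ok=F)] out:P4(v=0); in:-
Tick 11: [PARSE:-, VALIDATE:-, TRANSFORM:-, EMIT:P6(v=36,ok=T)] out:P5(v=0); in:-
Tick 12: [PARSE:-, VALIDATE:-, TRANSFORM:-, EMIT:-] out:P6(v=36); in:-
P4: arrives tick 6, valid=False (id=4, id%3=1), emit tick 10, final value 0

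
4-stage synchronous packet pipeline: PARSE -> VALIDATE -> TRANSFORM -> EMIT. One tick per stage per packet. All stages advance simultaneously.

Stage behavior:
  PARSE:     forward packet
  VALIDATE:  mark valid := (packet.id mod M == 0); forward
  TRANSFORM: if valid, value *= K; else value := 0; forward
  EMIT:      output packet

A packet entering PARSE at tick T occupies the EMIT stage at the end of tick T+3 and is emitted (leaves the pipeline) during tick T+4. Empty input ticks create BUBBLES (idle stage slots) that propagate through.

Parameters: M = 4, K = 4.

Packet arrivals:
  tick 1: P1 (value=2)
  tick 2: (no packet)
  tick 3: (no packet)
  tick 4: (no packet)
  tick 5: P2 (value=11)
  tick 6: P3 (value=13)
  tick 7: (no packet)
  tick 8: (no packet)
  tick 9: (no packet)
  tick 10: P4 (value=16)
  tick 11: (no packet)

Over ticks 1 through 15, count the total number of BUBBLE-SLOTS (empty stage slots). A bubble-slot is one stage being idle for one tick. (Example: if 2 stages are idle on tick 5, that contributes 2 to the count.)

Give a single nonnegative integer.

Answer: 44

Derivation:
Tick 1: [PARSE:P1(v=2,ok=F), VALIDATE:-, TRANSFORM:-, EMIT:-] out:-; bubbles=3
Tick 2: [PARSE:-, VALIDATE:P1(v=2,ok=F), TRANSFORM:-, EMIT:-] out:-; bubbles=3
Tick 3: [PARSE:-, VALIDATE:-, TRANSFORM:P1(v=0,ok=F), EMIT:-] out:-; bubbles=3
Tick 4: [PARSE:-, VALIDATE:-, TRANSFORM:-, EMIT:P1(v=0,ok=F)] out:-; bubbles=3
Tick 5: [PARSE:P2(v=11,ok=F), VALIDATE:-, TRANSFORM:-, EMIT:-] out:P1(v=0); bubbles=3
Tick 6: [PARSE:P3(v=13,ok=F), VALIDATE:P2(v=11,ok=F), TRANSFORM:-, EMIT:-] out:-; bubbles=2
Tick 7: [PARSE:-, VALIDATE:P3(v=13,ok=F), TRANSFORM:P2(v=0,ok=F), EMIT:-] out:-; bubbles=2
Tick 8: [PARSE:-, VALIDATE:-, TRANSFORM:P3(v=0,ok=F), EMIT:P2(v=0,ok=F)] out:-; bubbles=2
Tick 9: [PARSE:-, VALIDATE:-, TRANSFORM:-, EMIT:P3(v=0,ok=F)] out:P2(v=0); bubbles=3
Tick 10: [PARSE:P4(v=16,ok=F), VALIDATE:-, TRANSFORM:-, EMIT:-] out:P3(v=0); bubbles=3
Tick 11: [PARSE:-, VALIDATE:P4(v=16,ok=T), TRANSFORM:-, EMIT:-] out:-; bubbles=3
Tick 12: [PARSE:-, VALIDATE:-, TRANSFORM:P4(v=64,ok=T), EMIT:-] out:-; bubbles=3
Tick 13: [PARSE:-, VALIDATE:-, TRANSFORM:-, EMIT:P4(v=64,ok=T)] out:-; bubbles=3
Tick 14: [PARSE:-, VALIDATE:-, TRANSFORM:-, EMIT:-] out:P4(v=64); bubbles=4
Tick 15: [PARSE:-, VALIDATE:-, TRANSFORM:-, EMIT:-] out:-; bubbles=4
Total bubble-slots: 44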